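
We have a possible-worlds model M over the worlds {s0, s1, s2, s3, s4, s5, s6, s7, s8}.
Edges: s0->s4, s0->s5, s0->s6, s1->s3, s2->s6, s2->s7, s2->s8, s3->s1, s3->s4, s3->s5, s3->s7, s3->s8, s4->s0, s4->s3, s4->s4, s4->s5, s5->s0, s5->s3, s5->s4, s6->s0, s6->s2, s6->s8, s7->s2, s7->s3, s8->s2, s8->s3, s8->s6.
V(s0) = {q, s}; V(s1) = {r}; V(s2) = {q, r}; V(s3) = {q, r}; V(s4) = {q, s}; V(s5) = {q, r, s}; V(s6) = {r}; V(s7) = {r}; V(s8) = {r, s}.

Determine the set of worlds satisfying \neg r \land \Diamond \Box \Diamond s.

Let φ = \neg r \land \Diamond \Box \Diamond s. Evaluate φ at each world:
  s0 (successors {s4, s5, s6}): φ is true.
  s1 (successors {s3}): φ is false.
  s2 (successors {s6, s7, s8}): φ is false.
  s3 (successors {s1, s4, s5, s7, s8}): φ is false.
  s4 (successors {s0, s3, s4, s5}): φ is true.
  s5 (successors {s0, s3, s4}): φ is false.
  s6 (successors {s0, s2, s8}): φ is false.
  s7 (successors {s2, s3}): φ is false.
  s8 (successors {s2, s3, s6}): φ is false.
For instance, at s3:
  At s3: \neg r is false, \Diamond \Box \Diamond s is true, so \neg r \land \Diamond \Box \Diamond s is false.
    At s3: \Diamond \Box \Diamond s requires \Box \Diamond s at some successor in {s1, s4, s5, s7, s8}.
      \Box \Diamond s holds at s1, so \Diamond \Box \Diamond s is true at s3.
Satisfying worlds: {s0, s4}

s0, s4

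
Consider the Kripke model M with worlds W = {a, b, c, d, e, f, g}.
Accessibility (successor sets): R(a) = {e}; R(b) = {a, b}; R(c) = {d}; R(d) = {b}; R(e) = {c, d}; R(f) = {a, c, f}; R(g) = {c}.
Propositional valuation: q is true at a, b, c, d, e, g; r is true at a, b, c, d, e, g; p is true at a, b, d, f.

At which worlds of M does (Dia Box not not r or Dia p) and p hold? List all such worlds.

Let φ = (Dia Box not not r or Dia p) and p. Evaluate φ at each world:
  a (successors {e}): φ is true.
  b (successors {a, b}): φ is true.
  c (successors {d}): φ is false.
  d (successors {b}): φ is true.
  e (successors {c, d}): φ is false.
  f (successors {a, c, f}): φ is true.
  g (successors {c}): φ is false.
For instance, at e:
  At e: Dia Box not not r or Dia p is true, p is false, so (Dia Box not not r or Dia p) and p is false.
    At e: Dia Box not not r is true, Dia p is true, so Dia Box not not r or Dia p is true.
      At e: Dia Box not not r requires Box not not r at some successor in {c, d}.
        Box not not r holds at c, so Dia Box not not r is true at e.
      At e: Dia p requires p at some successor in {c, d}.
        p holds at d, so Dia p is true at e.
Satisfying worlds: {a, b, d, f}

a, b, d, f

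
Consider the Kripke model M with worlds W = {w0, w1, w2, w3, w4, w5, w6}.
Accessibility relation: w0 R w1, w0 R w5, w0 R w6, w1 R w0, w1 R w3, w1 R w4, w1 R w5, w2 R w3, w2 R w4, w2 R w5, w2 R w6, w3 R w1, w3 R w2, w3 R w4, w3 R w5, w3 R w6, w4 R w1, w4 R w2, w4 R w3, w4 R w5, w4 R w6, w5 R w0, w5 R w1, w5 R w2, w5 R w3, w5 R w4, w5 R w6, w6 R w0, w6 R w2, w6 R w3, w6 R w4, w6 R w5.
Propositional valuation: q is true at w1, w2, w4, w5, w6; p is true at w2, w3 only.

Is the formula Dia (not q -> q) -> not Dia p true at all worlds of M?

Let φ = Dia (not q -> q) -> not Dia p. Evaluate φ at each world:
  w0 (successors {w1, w5, w6}): φ is true.
  w1 (successors {w0, w3, w4, w5}): φ is false.
  w2 (successors {w3, w4, w5, w6}): φ is false.
  w3 (successors {w1, w2, w4, w5, w6}): φ is false.
  w4 (successors {w1, w2, w3, w5, w6}): φ is false.
  w5 (successors {w0, w1, w2, w3, w4, w6}): φ is false.
  w6 (successors {w0, w2, w3, w4, w5}): φ is false.
Detail at w1 (counterexample):
  At w1: Dia (not q -> q) is true, not Dia p is false, so Dia (not q -> q) -> not Dia p is false.
    At w1: Dia (not q -> q) requires not q -> q at some successor in {w0, w3, w4, w5}.
      not q -> q holds at w4, so Dia (not q -> q) is true at w1.
    At w1: Dia p is true, so not Dia p is false.
      At w1: Dia p requires p at some successor in {w0, w3, w4, w5}.
        p holds at w3, so Dia p is true at w1.

No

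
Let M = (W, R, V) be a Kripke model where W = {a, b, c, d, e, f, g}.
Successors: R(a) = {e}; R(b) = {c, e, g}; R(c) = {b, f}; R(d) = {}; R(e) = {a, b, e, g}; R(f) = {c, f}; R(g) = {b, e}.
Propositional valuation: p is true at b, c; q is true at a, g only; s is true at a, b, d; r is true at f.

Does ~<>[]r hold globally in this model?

Let φ = ~<>[]r. Evaluate φ at each world:
  a (successors {e}): φ is true.
  b (successors {c, e, g}): φ is true.
  c (successors {b, f}): φ is true.
  d (successors ∅): φ is true.
  e (successors {a, b, e, g}): φ is true.
  f (successors {c, f}): φ is true.
  g (successors {b, e}): φ is true.
For instance, at a:
  At a: <>[]r is false, so ~<>[]r is true.
    At a: <>[]r requires []r at some successor in {e}.
      At e: []r is false.
    So <>[]r is false at a.

Yes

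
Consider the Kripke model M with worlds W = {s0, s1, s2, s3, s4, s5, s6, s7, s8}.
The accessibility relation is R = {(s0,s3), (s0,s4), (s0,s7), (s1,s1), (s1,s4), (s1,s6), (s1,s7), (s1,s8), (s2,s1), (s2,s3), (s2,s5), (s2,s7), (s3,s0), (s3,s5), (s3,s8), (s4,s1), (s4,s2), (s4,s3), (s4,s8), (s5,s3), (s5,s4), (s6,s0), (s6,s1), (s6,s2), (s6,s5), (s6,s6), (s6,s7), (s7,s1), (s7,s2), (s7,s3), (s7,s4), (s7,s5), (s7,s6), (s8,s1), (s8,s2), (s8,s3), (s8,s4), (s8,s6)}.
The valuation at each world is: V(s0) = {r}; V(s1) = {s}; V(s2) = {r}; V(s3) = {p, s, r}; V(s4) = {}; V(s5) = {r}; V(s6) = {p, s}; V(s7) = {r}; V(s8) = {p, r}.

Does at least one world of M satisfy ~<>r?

Recall that <>ψ holds at a world iff ψ holds at some accessible world.
Let φ = ~<>r. Evaluate φ at each world:
  s0 (successors {s3, s4, s7}): φ is false.
  s1 (successors {s1, s4, s6, s7, s8}): φ is false.
  s2 (successors {s1, s3, s5, s7}): φ is false.
  s3 (successors {s0, s5, s8}): φ is false.
  s4 (successors {s1, s2, s3, s8}): φ is false.
  s5 (successors {s3, s4}): φ is false.
  s6 (successors {s0, s1, s2, s5, s6, s7}): φ is false.
  s7 (successors {s1, s2, s3, s4, s5, s6}): φ is false.
  s8 (successors {s1, s2, s3, s4, s6}): φ is false.
For instance, at s7:
  At s7: <>r is true, so ~<>r is false.
    At s7: <>r requires r at some successor in {s1, s2, s3, s4, s5, s6}.
      r holds at s2, so <>r is true at s7.

No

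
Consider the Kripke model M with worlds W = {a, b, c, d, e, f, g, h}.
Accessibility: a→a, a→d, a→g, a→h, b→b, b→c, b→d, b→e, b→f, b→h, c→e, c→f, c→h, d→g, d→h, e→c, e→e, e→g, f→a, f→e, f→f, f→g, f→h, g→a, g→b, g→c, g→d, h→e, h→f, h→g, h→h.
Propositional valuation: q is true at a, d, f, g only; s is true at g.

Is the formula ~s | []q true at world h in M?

Recall that []ψ holds at a world iff ψ holds at every accessible world, and <>ψ holds iff ψ holds at some accessible world.
At h: ~s is true, []q is false, so ~s | []q is true.
  At h: []q requires q at every successor {e, f, g, h}.
    q fails at e, so []q is false at h.

Yes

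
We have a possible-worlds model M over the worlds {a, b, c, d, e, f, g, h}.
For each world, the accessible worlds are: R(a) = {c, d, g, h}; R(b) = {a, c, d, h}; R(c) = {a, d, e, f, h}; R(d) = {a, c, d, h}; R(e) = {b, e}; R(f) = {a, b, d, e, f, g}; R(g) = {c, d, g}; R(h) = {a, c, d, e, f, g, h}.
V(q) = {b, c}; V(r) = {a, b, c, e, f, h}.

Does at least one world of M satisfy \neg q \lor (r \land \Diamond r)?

Let φ = \neg q \lor (r \land \Diamond r). Evaluate φ at each world:
  a (successors {c, d, g, h}): φ is true.
  b (successors {a, c, d, h}): φ is true.
  c (successors {a, d, e, f, h}): φ is true.
  d (successors {a, c, d, h}): φ is true.
  e (successors {b, e}): φ is true.
  f (successors {a, b, d, e, f, g}): φ is true.
  g (successors {c, d, g}): φ is true.
  h (successors {a, c, d, e, f, g, h}): φ is true.
Detail at a (witness):
  At a: \neg q is true, r \land \Diamond r is true, so \neg q \lor (r \land \Diamond r) is true.
    At a: r is true, \Diamond r is true, so r \land \Diamond r is true.
      At a: \Diamond r requires r at some successor in {c, d, g, h}.
        r holds at c, so \Diamond r is true at a.

Yes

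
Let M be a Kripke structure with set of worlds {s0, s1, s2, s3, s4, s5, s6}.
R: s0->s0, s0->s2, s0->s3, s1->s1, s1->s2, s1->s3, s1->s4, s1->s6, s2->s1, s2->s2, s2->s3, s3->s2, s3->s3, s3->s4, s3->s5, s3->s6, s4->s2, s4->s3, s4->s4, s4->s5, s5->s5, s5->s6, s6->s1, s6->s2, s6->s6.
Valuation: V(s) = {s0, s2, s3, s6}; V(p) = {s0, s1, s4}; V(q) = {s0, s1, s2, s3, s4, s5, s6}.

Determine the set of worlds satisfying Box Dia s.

s0, s1, s2, s3, s4, s5, s6

Let φ = Box Dia s. Evaluate φ at each world:
  s0 (successors {s0, s2, s3}): φ is true.
  s1 (successors {s1, s2, s3, s4, s6}): φ is true.
  s2 (successors {s1, s2, s3}): φ is true.
  s3 (successors {s2, s3, s4, s5, s6}): φ is true.
  s4 (successors {s2, s3, s4, s5}): φ is true.
  s5 (successors {s5, s6}): φ is true.
  s6 (successors {s1, s2, s6}): φ is true.
For instance, at s1:
  At s1: Box Dia s requires Dia s at every successor {s1, s2, s3, s4, s6}.
    At s1: Dia s is true.
    At s2: Dia s is true.
    At s3: Dia s is true.
    At s4: Dia s is true.
    At s6: Dia s is true.
  So Box Dia s is true at s1.
Satisfying worlds: {s0, s1, s2, s3, s4, s5, s6}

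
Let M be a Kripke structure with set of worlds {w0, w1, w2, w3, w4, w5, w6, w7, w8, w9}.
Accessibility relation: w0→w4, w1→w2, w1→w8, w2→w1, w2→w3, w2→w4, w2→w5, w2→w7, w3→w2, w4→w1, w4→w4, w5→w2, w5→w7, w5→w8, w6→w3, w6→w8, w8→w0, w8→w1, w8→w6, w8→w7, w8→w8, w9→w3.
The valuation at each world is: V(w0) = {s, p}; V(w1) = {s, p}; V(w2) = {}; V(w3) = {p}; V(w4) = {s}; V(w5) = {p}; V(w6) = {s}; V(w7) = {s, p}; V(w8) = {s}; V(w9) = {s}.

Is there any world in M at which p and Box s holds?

Yes

Let φ = p and Box s. Evaluate φ at each world:
  w0 (successors {w4}): φ is true.
  w1 (successors {w2, w8}): φ is false.
  w2 (successors {w1, w3, w4, w5, w7}): φ is false.
  w3 (successors {w2}): φ is false.
  w4 (successors {w1, w4}): φ is false.
  w5 (successors {w2, w7, w8}): φ is false.
  w6 (successors {w3, w8}): φ is false.
  w7 (successors ∅): φ is true.
  w8 (successors {w0, w1, w6, w7, w8}): φ is false.
  w9 (successors {w3}): φ is false.
Detail at w0 (witness):
  At w0: p is true, Box s is true, so p and Box s is true.
    At w0: Box s requires s at every successor {w4}.
      At w4: s is true.
    So Box s is true at w0.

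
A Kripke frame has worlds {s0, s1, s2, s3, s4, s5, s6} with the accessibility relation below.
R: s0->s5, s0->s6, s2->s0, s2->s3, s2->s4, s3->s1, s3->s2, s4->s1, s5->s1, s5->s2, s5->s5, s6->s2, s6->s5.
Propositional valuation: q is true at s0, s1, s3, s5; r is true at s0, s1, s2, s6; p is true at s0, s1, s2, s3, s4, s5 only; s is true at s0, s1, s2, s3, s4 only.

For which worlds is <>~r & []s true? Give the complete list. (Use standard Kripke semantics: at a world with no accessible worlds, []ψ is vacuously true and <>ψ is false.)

s2

Let φ = <>~r & []s. Evaluate φ at each world:
  s0 (successors {s5, s6}): φ is false.
  s1 (successors ∅): φ is false.
  s2 (successors {s0, s3, s4}): φ is true.
  s3 (successors {s1, s2}): φ is false.
  s4 (successors {s1}): φ is false.
  s5 (successors {s1, s2, s5}): φ is false.
  s6 (successors {s2, s5}): φ is false.
For instance, at s0:
  At s0: <>~r is true, []s is false, so <>~r & []s is false.
    At s0: <>~r requires ~r at some successor in {s5, s6}.
      ~r holds at s5, so <>~r is true at s0.
    At s0: []s requires s at every successor {s5, s6}.
      s fails at s5, so []s is false at s0.
Satisfying worlds: {s2}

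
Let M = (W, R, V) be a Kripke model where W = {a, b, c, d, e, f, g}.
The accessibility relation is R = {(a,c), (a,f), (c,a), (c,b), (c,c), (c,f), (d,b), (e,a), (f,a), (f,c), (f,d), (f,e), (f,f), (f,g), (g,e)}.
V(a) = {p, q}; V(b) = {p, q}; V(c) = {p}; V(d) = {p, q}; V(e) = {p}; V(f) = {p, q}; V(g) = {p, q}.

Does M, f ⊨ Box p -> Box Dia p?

Yes

At f: Box p is true, Box Dia p is true, so Box p -> Box Dia p is true.
  At f: Box p requires p at every successor {a, c, d, e, f, g}.
    At a: p is true.
    At c: p is true.
    At d: p is true.
    At e: p is true.
    At f: p is true.
    At g: p is true.
  So Box p is true at f.
  At f: Box Dia p requires Dia p at every successor {a, c, d, e, f, g}.
    At a: Dia p is true.
    At c: Dia p is true.
    At d: Dia p is true.
    At e: Dia p is true.
    At f: Dia p is true.
    At g: Dia p is true.
  So Box Dia p is true at f.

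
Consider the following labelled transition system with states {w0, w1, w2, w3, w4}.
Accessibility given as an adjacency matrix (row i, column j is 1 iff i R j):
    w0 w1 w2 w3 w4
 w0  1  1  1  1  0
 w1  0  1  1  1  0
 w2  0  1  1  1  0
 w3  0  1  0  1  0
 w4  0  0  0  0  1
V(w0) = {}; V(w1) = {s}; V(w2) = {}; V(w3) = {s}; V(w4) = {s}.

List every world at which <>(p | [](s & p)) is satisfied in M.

Let φ = <>(p | [](s & p)). Evaluate φ at each world:
  w0 (successors {w0, w1, w2, w3}): φ is false.
  w1 (successors {w1, w2, w3}): φ is false.
  w2 (successors {w1, w2, w3}): φ is false.
  w3 (successors {w1, w3}): φ is false.
  w4 (successors {w4}): φ is false.
For instance, at w2:
  At w2: <>(p | [](s & p)) requires p | [](s & p) at some successor in {w1, w2, w3}.
    At w1: p | [](s & p) is false.
    At w2: p | [](s & p) is false.
    At w3: p | [](s & p) is false.
  So <>(p | [](s & p)) is false at w2.
Satisfying worlds: none.

none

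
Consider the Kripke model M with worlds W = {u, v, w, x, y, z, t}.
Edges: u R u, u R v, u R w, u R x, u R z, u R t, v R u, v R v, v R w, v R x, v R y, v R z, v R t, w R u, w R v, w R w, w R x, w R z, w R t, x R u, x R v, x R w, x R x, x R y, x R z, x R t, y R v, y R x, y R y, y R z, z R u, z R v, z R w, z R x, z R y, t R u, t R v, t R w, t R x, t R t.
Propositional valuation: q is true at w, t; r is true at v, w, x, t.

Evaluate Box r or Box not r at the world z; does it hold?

No

Recall that Box ψ holds at a world iff ψ holds at every accessible world, and Dia ψ holds iff ψ holds at some accessible world.
At z: Box r is false, Box not r is false, so Box r or Box not r is false.
  At z: Box r requires r at every successor {u, v, w, x, y}.
    r fails at u, so Box r is false at z.
  At z: Box not r requires not r at every successor {u, v, w, x, y}.
    not r fails at v, so Box not r is false at z.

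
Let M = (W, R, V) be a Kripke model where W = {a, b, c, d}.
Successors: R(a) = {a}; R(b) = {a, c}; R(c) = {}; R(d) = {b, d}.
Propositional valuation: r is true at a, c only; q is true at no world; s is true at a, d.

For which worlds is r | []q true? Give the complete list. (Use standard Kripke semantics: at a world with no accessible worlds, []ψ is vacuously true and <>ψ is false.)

Let φ = r | []q. Evaluate φ at each world:
  a (successors {a}): φ is true.
  b (successors {a, c}): φ is false.
  c (successors ∅): φ is true.
  d (successors {b, d}): φ is false.
For instance, at b:
  At b: r is false, []q is false, so r | []q is false.
    At b: []q requires q at every successor {a, c}.
      q fails at a, so []q is false at b.
Satisfying worlds: {a, c}

a, c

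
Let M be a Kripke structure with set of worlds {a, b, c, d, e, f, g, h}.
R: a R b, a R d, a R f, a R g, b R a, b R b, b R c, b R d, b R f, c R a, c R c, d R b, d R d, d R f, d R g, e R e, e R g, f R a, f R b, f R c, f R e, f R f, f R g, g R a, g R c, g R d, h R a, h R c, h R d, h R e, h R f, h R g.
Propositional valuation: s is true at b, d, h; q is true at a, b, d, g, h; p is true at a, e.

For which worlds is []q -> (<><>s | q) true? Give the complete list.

Recall that []ψ holds at a world iff ψ holds at every accessible world, and <>ψ holds iff ψ holds at some accessible world.
Let φ = []q -> (<><>s | q). Evaluate φ at each world:
  a (successors {b, d, f, g}): φ is true.
  b (successors {a, b, c, d, f}): φ is true.
  c (successors {a, c}): φ is true.
  d (successors {b, d, f, g}): φ is true.
  e (successors {e, g}): φ is true.
  f (successors {a, b, c, e, f, g}): φ is true.
  g (successors {a, c, d}): φ is true.
  h (successors {a, c, d, e, f, g}): φ is true.
For instance, at a:
  At a: []q is false, <><>s | q is true, so []q -> (<><>s | q) is true.
    At a: []q requires q at every successor {b, d, f, g}.
      q fails at f, so []q is false at a.
    At a: <><>s is true, q is true, so <><>s | q is true.
      At a: <><>s requires <>s at some successor in {b, d, f, g}.
        <>s holds at b, so <><>s is true at a.
Satisfying worlds: {a, b, c, d, e, f, g, h}

a, b, c, d, e, f, g, h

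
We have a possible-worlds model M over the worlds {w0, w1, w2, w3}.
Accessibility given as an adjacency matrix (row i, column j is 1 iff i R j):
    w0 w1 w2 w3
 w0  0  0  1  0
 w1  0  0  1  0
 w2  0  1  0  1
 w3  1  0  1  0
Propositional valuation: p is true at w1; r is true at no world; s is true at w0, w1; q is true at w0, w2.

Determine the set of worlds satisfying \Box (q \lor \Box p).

w0, w1, w3

Recall that \Box ψ holds at a world iff ψ holds at every accessible world, and \Diamond ψ holds iff ψ holds at some accessible world.
Let φ = \Box (q \lor \Box p). Evaluate φ at each world:
  w0 (successors {w2}): φ is true.
  w1 (successors {w2}): φ is true.
  w2 (successors {w1, w3}): φ is false.
  w3 (successors {w0, w2}): φ is true.
For instance, at w2:
  At w2: \Box (q \lor \Box p) requires q \lor \Box p at every successor {w1, w3}.
    q \lor \Box p fails at w1, so \Box (q \lor \Box p) is false at w2.
      At w1: q is false, \Box p is false, so q \lor \Box p is false.
Satisfying worlds: {w0, w1, w3}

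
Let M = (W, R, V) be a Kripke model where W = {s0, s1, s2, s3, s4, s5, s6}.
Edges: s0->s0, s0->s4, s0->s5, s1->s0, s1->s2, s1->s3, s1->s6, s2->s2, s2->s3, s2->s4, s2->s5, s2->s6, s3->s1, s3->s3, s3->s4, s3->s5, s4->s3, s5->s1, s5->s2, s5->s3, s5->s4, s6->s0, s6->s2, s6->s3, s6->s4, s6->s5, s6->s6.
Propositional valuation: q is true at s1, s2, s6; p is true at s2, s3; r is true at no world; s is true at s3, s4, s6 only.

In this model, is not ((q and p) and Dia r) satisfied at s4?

Yes

At s4: (q and p) and Dia r is false, so not ((q and p) and Dia r) is true.
  At s4: q and p is false, Dia r is false, so (q and p) and Dia r is false.
    At s4: Dia r requires r at some successor in {s3}.
      At s3: r is false.
    So Dia r is false at s4.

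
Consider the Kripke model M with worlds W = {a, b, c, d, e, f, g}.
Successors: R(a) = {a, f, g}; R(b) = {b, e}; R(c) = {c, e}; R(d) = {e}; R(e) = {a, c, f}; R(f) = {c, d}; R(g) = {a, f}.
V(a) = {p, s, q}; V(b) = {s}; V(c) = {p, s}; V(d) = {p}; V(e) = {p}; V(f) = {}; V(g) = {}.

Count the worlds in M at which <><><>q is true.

Recall that <>ψ holds at a world iff ψ holds at some accessible world.
Let φ = <><><>q. Evaluate φ at each world:
  a (successors {a, f, g}): φ is true.
  b (successors {b, e}): φ is true.
  c (successors {c, e}): φ is true.
  d (successors {e}): φ is true.
  e (successors {a, c, f}): φ is true.
  f (successors {c, d}): φ is true.
  g (successors {a, f}): φ is true.
For instance, at f:
  At f: <><><>q requires <><>q at some successor in {c, d}.
    <><>q holds at c, so <><><>q is true at f.
      At c: <><>q requires <>q at some successor in {c, e}.
        <>q holds at e, so <><>q is true at c.
Satisfying worlds: {a, b, c, d, e, f, g}

7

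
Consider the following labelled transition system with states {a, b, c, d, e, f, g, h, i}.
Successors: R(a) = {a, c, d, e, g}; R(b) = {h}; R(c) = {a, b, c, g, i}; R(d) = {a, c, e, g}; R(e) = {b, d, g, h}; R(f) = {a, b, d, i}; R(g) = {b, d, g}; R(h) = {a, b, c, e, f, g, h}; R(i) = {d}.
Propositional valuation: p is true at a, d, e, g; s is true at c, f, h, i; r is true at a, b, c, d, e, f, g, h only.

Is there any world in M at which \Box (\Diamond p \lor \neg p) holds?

Yes

Let φ = \Box (\Diamond p \lor \neg p). Evaluate φ at each world:
  a (successors {a, c, d, e, g}): φ is true.
  b (successors {h}): φ is true.
  c (successors {a, b, c, g, i}): φ is true.
  d (successors {a, c, e, g}): φ is true.
  e (successors {b, d, g, h}): φ is true.
  f (successors {a, b, d, i}): φ is true.
  g (successors {b, d, g}): φ is true.
  h (successors {a, b, c, e, f, g, h}): φ is true.
  i (successors {d}): φ is true.
Detail at a (witness):
  At a: \Box (\Diamond p \lor \neg p) requires \Diamond p \lor \neg p at every successor {a, c, d, e, g}.
    At a: \Diamond p \lor \neg p is true.
    At c: \Diamond p \lor \neg p is true.
    At d: \Diamond p \lor \neg p is true.
    At e: \Diamond p \lor \neg p is true.
    At g: \Diamond p \lor \neg p is true.
  So \Box (\Diamond p \lor \neg p) is true at a.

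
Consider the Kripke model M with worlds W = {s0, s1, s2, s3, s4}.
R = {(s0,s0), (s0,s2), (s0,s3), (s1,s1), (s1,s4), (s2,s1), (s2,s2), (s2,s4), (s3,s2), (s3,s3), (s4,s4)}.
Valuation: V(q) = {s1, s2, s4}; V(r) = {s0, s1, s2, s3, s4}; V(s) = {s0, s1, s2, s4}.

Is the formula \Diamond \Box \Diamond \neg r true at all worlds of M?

No

Let φ = \Diamond \Box \Diamond \neg r. Evaluate φ at each world:
  s0 (successors {s0, s2, s3}): φ is false.
  s1 (successors {s1, s4}): φ is false.
  s2 (successors {s1, s2, s4}): φ is false.
  s3 (successors {s2, s3}): φ is false.
  s4 (successors {s4}): φ is false.
Detail at s0 (counterexample):
  At s0: \Diamond \Box \Diamond \neg r requires \Box \Diamond \neg r at some successor in {s0, s2, s3}.
    At s0: \Box \Diamond \neg r is false.
    At s2: \Box \Diamond \neg r is false.
    At s3: \Box \Diamond \neg r is false.
  So \Diamond \Box \Diamond \neg r is false at s0.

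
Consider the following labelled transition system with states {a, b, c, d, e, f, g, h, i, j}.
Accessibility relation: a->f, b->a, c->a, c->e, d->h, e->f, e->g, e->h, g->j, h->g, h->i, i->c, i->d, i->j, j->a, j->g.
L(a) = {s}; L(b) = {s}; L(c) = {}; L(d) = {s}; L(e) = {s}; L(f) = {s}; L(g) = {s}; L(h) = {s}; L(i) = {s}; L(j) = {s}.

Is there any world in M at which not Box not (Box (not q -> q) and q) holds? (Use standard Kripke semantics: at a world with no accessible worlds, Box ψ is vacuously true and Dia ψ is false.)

Let φ = not Box not (Box (not q -> q) and q). Evaluate φ at each world:
  a (successors {f}): φ is false.
  b (successors {a}): φ is false.
  c (successors {a, e}): φ is false.
  d (successors {h}): φ is false.
  e (successors {f, g, h}): φ is false.
  f (successors ∅): φ is false.
  g (successors {j}): φ is false.
  h (successors {g, i}): φ is false.
  i (successors {c, d, j}): φ is false.
  j (successors {a, g}): φ is false.
For instance, at j:
  At j: Box not (Box (not q -> q) and q) is true, so not Box not (Box (not q -> q) and q) is false.
    At j: Box not (Box (not q -> q) and q) requires not (Box (not q -> q) and q) at every successor {a, g}.
      At a: not (Box (not q -> q) and q) is true.
      At g: not (Box (not q -> q) and q) is true.
    So Box not (Box (not q -> q) and q) is true at j.

No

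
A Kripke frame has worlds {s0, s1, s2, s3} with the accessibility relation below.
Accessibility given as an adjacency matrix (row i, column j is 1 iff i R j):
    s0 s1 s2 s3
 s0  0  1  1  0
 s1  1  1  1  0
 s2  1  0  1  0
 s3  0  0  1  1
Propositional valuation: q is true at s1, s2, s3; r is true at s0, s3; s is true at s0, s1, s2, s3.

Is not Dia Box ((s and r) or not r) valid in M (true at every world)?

Let φ = not Dia Box ((s and r) or not r). Evaluate φ at each world:
  s0 (successors {s1, s2}): φ is false.
  s1 (successors {s0, s1, s2}): φ is false.
  s2 (successors {s0, s2}): φ is false.
  s3 (successors {s2, s3}): φ is false.
Detail at s0 (counterexample):
  At s0: Dia Box ((s and r) or not r) is true, so not Dia Box ((s and r) or not r) is false.
    At s0: Dia Box ((s and r) or not r) requires Box ((s and r) or not r) at some successor in {s1, s2}.
      Box ((s and r) or not r) holds at s1, so Dia Box ((s and r) or not r) is true at s0.

No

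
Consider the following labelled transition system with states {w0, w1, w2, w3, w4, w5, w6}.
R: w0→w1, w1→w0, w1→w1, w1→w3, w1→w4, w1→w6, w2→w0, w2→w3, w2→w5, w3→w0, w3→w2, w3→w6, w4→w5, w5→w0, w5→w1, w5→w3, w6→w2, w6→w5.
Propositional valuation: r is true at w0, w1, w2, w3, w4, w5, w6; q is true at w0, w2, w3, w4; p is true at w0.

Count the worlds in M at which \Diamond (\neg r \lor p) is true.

Let φ = \Diamond (\neg r \lor p). Evaluate φ at each world:
  w0 (successors {w1}): φ is false.
  w1 (successors {w0, w1, w3, w4, w6}): φ is true.
  w2 (successors {w0, w3, w5}): φ is true.
  w3 (successors {w0, w2, w6}): φ is true.
  w4 (successors {w5}): φ is false.
  w5 (successors {w0, w1, w3}): φ is true.
  w6 (successors {w2, w5}): φ is false.
For instance, at w1:
  At w1: \Diamond (\neg r \lor p) requires \neg r \lor p at some successor in {w0, w1, w3, w4, w6}.
    \neg r \lor p holds at w0, so \Diamond (\neg r \lor p) is true at w1.
Satisfying worlds: {w1, w2, w3, w5}

4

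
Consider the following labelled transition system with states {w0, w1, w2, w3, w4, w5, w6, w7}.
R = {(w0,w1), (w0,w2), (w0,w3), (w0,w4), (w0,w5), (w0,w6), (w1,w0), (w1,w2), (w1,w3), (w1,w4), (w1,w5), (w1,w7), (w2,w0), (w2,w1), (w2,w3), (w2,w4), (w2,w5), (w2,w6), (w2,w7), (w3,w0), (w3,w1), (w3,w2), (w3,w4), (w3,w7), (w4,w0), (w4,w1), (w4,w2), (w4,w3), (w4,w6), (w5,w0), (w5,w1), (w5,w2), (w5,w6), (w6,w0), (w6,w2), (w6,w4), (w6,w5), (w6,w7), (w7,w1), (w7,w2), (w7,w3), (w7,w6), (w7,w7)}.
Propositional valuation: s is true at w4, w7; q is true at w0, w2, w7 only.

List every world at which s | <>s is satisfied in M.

w0, w1, w2, w3, w4, w6, w7

Let φ = s | <>s. Evaluate φ at each world:
  w0 (successors {w1, w2, w3, w4, w5, w6}): φ is true.
  w1 (successors {w0, w2, w3, w4, w5, w7}): φ is true.
  w2 (successors {w0, w1, w3, w4, w5, w6, w7}): φ is true.
  w3 (successors {w0, w1, w2, w4, w7}): φ is true.
  w4 (successors {w0, w1, w2, w3, w6}): φ is true.
  w5 (successors {w0, w1, w2, w6}): φ is false.
  w6 (successors {w0, w2, w4, w5, w7}): φ is true.
  w7 (successors {w1, w2, w3, w6, w7}): φ is true.
For instance, at w3:
  At w3: s is false, <>s is true, so s | <>s is true.
    At w3: <>s requires s at some successor in {w0, w1, w2, w4, w7}.
      s holds at w4, so <>s is true at w3.
Satisfying worlds: {w0, w1, w2, w3, w4, w6, w7}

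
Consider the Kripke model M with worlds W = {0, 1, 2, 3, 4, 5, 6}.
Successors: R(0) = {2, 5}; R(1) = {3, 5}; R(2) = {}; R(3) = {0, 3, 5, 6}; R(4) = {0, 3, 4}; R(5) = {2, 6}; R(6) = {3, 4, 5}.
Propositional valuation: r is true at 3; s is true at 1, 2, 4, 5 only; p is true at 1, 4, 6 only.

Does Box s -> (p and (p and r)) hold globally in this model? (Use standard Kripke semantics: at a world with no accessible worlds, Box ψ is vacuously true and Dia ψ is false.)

Let φ = Box s -> (p and (p and r)). Evaluate φ at each world:
  0 (successors {2, 5}): φ is false.
  1 (successors {3, 5}): φ is true.
  2 (successors ∅): φ is false.
  3 (successors {0, 3, 5, 6}): φ is true.
  4 (successors {0, 3, 4}): φ is true.
  5 (successors {2, 6}): φ is true.
  6 (successors {3, 4, 5}): φ is true.
Detail at 0 (counterexample):
  At 0: Box s is true, p and (p and r) is false, so Box s -> (p and (p and r)) is false.
    At 0: Box s requires s at every successor {2, 5}.
      At 2: s is true.
      At 5: s is true.
    So Box s is true at 0.

No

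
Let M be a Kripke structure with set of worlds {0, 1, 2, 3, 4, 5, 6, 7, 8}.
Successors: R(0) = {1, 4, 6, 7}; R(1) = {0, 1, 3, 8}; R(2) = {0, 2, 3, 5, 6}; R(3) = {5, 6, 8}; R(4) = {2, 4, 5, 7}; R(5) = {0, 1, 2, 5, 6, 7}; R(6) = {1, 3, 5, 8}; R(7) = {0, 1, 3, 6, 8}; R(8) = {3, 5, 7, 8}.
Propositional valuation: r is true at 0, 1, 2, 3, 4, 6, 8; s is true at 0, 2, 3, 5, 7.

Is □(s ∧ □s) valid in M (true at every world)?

Let φ = □(s ∧ □s). Evaluate φ at each world:
  0 (successors {1, 4, 6, 7}): φ is false.
  1 (successors {0, 1, 3, 8}): φ is false.
  2 (successors {0, 2, 3, 5, 6}): φ is false.
  3 (successors {5, 6, 8}): φ is false.
  4 (successors {2, 4, 5, 7}): φ is false.
  5 (successors {0, 1, 2, 5, 6, 7}): φ is false.
  6 (successors {1, 3, 5, 8}): φ is false.
  7 (successors {0, 1, 3, 6, 8}): φ is false.
  8 (successors {3, 5, 7, 8}): φ is false.
Detail at 0 (counterexample):
  At 0: □(s ∧ □s) requires s ∧ □s at every successor {1, 4, 6, 7}.
    s ∧ □s fails at 1, so □(s ∧ □s) is false at 0.
      At 1: s is false, □s is false, so s ∧ □s is false.

No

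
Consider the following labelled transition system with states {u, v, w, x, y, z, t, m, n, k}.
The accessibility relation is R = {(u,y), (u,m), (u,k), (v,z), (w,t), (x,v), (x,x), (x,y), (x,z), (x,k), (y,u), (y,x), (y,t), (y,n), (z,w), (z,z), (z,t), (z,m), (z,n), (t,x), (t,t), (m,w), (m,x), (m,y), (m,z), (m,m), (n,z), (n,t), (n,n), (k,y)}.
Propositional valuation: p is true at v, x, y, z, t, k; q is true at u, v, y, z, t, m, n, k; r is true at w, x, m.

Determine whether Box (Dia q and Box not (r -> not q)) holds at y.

No

At y: Box (Dia q and Box not (r -> not q)) requires Dia q and Box not (r -> not q) at every successor {u, x, t, n}.
  Dia q and Box not (r -> not q) fails at u, so Box (Dia q and Box not (r -> not q)) is false at y.
    At u: Dia q is true, Box not (r -> not q) is false, so Dia q and Box not (r -> not q) is false.
      At u: Dia q requires q at some successor in {y, m, k}.
        q holds at y, so Dia q is true at u.
      At u: Box not (r -> not q) requires not (r -> not q) at every successor {y, m, k}.
        not (r -> not q) fails at y, so Box not (r -> not q) is false at u.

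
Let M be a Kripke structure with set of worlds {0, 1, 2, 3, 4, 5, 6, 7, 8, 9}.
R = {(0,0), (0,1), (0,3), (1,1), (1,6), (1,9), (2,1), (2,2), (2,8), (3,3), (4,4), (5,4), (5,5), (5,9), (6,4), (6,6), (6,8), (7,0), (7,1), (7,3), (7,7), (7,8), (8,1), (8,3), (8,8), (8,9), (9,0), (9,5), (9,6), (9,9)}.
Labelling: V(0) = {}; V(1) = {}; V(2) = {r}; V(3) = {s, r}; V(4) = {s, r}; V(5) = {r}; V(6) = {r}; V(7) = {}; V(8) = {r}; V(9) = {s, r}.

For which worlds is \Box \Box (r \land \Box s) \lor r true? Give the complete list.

2, 3, 4, 5, 6, 8, 9

Let φ = \Box \Box (r \land \Box s) \lor r. Evaluate φ at each world:
  0 (successors {0, 1, 3}): φ is false.
  1 (successors {1, 6, 9}): φ is false.
  2 (successors {1, 2, 8}): φ is true.
  3 (successors {3}): φ is true.
  4 (successors {4}): φ is true.
  5 (successors {4, 5, 9}): φ is true.
  6 (successors {4, 6, 8}): φ is true.
  7 (successors {0, 1, 3, 7, 8}): φ is false.
  8 (successors {1, 3, 8, 9}): φ is true.
  9 (successors {0, 5, 6, 9}): φ is true.
For instance, at 2:
  At 2: \Box \Box (r \land \Box s) is false, r is true, so \Box \Box (r \land \Box s) \lor r is true.
    At 2: \Box \Box (r \land \Box s) requires \Box (r \land \Box s) at every successor {1, 2, 8}.
      \Box (r \land \Box s) fails at 1, so \Box \Box (r \land \Box s) is false at 2.
Satisfying worlds: {2, 3, 4, 5, 6, 8, 9}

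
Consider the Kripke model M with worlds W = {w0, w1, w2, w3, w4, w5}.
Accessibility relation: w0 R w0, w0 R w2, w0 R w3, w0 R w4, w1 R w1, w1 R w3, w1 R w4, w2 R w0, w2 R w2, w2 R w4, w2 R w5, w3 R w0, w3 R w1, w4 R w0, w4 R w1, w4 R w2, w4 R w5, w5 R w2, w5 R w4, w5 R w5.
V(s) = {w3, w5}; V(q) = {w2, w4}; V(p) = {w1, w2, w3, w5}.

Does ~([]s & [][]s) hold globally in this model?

Yes

Let φ = ~([]s & [][]s). Evaluate φ at each world:
  w0 (successors {w0, w2, w3, w4}): φ is true.
  w1 (successors {w1, w3, w4}): φ is true.
  w2 (successors {w0, w2, w4, w5}): φ is true.
  w3 (successors {w0, w1}): φ is true.
  w4 (successors {w0, w1, w2, w5}): φ is true.
  w5 (successors {w2, w4, w5}): φ is true.
For instance, at w5:
  At w5: []s & [][]s is false, so ~([]s & [][]s) is true.
    At w5: []s is false, [][]s is false, so []s & [][]s is false.
      At w5: []s requires s at every successor {w2, w4, w5}.
        s fails at w2, so []s is false at w5.
      At w5: [][]s requires []s at every successor {w2, w4, w5}.
        []s fails at w2, so [][]s is false at w5.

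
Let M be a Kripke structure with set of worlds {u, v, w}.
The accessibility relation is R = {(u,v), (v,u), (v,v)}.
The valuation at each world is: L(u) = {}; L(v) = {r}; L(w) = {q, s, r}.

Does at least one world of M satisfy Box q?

Let φ = Box q. Evaluate φ at each world:
  u (successors {v}): φ is false.
  v (successors {u, v}): φ is false.
  w (successors ∅): φ is true.
Detail at w (witness):
  At w: no accessible worlds, so Box q holds vacuously.

Yes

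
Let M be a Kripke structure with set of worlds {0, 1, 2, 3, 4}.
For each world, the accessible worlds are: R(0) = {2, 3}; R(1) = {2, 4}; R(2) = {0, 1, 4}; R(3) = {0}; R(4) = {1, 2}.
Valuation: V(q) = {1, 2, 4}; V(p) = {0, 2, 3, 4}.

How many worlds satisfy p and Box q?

Let φ = p and Box q. Evaluate φ at each world:
  0 (successors {2, 3}): φ is false.
  1 (successors {2, 4}): φ is false.
  2 (successors {0, 1, 4}): φ is false.
  3 (successors {0}): φ is false.
  4 (successors {1, 2}): φ is true.
For instance, at 3:
  At 3: p is true, Box q is false, so p and Box q is false.
    At 3: Box q requires q at every successor {0}.
      q fails at 0, so Box q is false at 3.
Satisfying worlds: {4}

1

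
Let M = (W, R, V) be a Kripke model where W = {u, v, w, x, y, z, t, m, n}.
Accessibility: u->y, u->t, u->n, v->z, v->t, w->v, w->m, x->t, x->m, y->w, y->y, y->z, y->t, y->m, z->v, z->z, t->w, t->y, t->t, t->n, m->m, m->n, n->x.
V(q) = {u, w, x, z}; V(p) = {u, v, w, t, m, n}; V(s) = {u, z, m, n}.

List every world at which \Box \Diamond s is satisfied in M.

Let φ = \Box \Diamond s. Evaluate φ at each world:
  u (successors {y, t, n}): φ is false.
  v (successors {z, t}): φ is true.
  w (successors {v, m}): φ is true.
  x (successors {t, m}): φ is true.
  y (successors {w, y, z, t, m}): φ is true.
  z (successors {v, z}): φ is true.
  t (successors {w, y, t, n}): φ is false.
  m (successors {m, n}): φ is false.
  n (successors {x}): φ is true.
For instance, at t:
  At t: \Box \Diamond s requires \Diamond s at every successor {w, y, t, n}.
    \Diamond s fails at n, so \Box \Diamond s is false at t.
      At n: \Diamond s requires s at some successor in {x}.
        At x: s is false.
      So \Diamond s is false at n.
Satisfying worlds: {v, w, x, y, z, n}

v, w, x, y, z, n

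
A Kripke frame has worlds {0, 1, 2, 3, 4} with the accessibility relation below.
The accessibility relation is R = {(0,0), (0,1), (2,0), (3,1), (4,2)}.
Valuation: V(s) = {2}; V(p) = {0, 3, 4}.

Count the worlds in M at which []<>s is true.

Let φ = []<>s. Evaluate φ at each world:
  0 (successors {0, 1}): φ is false.
  1 (successors ∅): φ is true.
  2 (successors {0}): φ is false.
  3 (successors {1}): φ is false.
  4 (successors {2}): φ is false.
For instance, at 3:
  At 3: []<>s requires <>s at every successor {1}.
    <>s fails at 1, so []<>s is false at 3.
      At 1: no accessible worlds, so <>s is false.
Satisfying worlds: {1}

1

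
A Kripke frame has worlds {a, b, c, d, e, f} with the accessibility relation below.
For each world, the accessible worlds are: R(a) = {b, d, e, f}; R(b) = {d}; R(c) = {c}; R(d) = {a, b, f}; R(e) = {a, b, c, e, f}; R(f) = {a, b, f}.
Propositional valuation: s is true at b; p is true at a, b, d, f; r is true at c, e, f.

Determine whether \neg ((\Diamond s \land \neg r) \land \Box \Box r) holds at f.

Recall that \Box ψ holds at a world iff ψ holds at every accessible world, and \Diamond ψ holds iff ψ holds at some accessible world.
At f: (\Diamond s \land \neg r) \land \Box \Box r is false, so \neg ((\Diamond s \land \neg r) \land \Box \Box r) is true.
  At f: \Diamond s \land \neg r is false, \Box \Box r is false, so (\Diamond s \land \neg r) \land \Box \Box r is false.
    At f: \Diamond s is true, \neg r is false, so \Diamond s \land \neg r is false.
      At f: \Diamond s requires s at some successor in {a, b, f}.
        s holds at b, so \Diamond s is true at f.
    At f: \Box \Box r requires \Box r at every successor {a, b, f}.
      \Box r fails at a, so \Box \Box r is false at f.

Yes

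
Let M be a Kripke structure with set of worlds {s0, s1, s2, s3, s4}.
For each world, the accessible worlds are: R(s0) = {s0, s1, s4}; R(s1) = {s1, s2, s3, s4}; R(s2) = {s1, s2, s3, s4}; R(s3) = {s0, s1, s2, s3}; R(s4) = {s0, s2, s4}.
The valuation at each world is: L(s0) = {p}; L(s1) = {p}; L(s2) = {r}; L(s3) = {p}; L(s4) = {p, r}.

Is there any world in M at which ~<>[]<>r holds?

No

Recall that []ψ holds at a world iff ψ holds at every accessible world, and <>ψ holds iff ψ holds at some accessible world.
Let φ = ~<>[]<>r. Evaluate φ at each world:
  s0 (successors {s0, s1, s4}): φ is false.
  s1 (successors {s1, s2, s3, s4}): φ is false.
  s2 (successors {s1, s2, s3, s4}): φ is false.
  s3 (successors {s0, s1, s2, s3}): φ is false.
  s4 (successors {s0, s2, s4}): φ is false.
For instance, at s4:
  At s4: <>[]<>r is true, so ~<>[]<>r is false.
    At s4: <>[]<>r requires []<>r at some successor in {s0, s2, s4}.
      []<>r holds at s0, so <>[]<>r is true at s4.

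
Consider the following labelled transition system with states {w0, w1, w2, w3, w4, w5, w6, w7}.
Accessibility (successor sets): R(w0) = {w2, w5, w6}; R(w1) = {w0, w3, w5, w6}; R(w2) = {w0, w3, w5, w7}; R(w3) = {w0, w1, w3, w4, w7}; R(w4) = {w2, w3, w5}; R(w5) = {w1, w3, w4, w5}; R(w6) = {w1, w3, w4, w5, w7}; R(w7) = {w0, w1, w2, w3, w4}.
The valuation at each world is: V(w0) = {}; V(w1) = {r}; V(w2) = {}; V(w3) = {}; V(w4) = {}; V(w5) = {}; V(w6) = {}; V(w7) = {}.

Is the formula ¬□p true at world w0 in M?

Yes

Recall that □ψ holds at a world iff ψ holds at every accessible world, and ◇ψ holds iff ψ holds at some accessible world.
At w0: □p is false, so ¬□p is true.
  At w0: □p requires p at every successor {w2, w5, w6}.
    p fails at w2, so □p is false at w0.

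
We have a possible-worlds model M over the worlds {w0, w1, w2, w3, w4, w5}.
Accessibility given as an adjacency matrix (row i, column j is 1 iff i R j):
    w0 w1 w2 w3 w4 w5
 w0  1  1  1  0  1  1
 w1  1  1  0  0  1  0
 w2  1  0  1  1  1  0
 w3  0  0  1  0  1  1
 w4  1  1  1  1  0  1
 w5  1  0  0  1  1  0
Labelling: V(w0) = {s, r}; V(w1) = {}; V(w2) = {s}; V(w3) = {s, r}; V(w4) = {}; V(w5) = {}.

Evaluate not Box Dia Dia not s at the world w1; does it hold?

No

At w1: Box Dia Dia not s is true, so not Box Dia Dia not s is false.
  At w1: Box Dia Dia not s requires Dia Dia not s at every successor {w0, w1, w4}.
      At w0: Dia Dia not s requires Dia not s at some successor in {w0, w1, w2, w4, w5}.
        Dia not s holds at w0, so Dia Dia not s is true at w0.
      At w1: Dia Dia not s requires Dia not s at some successor in {w0, w1, w4}.
        Dia not s holds at w0, so Dia Dia not s is true at w1.
      At w4: Dia Dia not s requires Dia not s at some successor in {w0, w1, w2, w3, w5}.
        Dia not s holds at w0, so Dia Dia not s is true at w4.
  So Box Dia Dia not s is true at w1.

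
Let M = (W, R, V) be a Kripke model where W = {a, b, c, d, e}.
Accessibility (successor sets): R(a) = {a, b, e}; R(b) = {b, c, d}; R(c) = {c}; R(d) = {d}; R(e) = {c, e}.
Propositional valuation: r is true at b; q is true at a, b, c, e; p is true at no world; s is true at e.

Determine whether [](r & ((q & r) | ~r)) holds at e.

No

At e: [](r & ((q & r) | ~r)) requires r & ((q & r) | ~r) at every successor {c, e}.
  r & ((q & r) | ~r) fails at c, so [](r & ((q & r) | ~r)) is false at e.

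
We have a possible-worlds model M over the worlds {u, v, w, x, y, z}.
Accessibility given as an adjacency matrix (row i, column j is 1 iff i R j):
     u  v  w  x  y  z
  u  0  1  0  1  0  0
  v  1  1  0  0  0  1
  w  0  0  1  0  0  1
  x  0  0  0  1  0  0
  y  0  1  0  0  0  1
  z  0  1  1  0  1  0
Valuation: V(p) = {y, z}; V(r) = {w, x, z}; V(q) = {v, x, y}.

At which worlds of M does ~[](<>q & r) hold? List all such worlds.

Recall that []ψ holds at a world iff ψ holds at every accessible world, and <>ψ holds iff ψ holds at some accessible world.
Let φ = ~[](<>q & r). Evaluate φ at each world:
  u (successors {v, x}): φ is true.
  v (successors {u, v, z}): φ is true.
  w (successors {w, z}): φ is true.
  x (successors {x}): φ is false.
  y (successors {v, z}): φ is true.
  z (successors {v, w, y}): φ is true.
For instance, at z:
  At z: [](<>q & r) is false, so ~[](<>q & r) is true.
    At z: [](<>q & r) requires <>q & r at every successor {v, w, y}.
      <>q & r fails at v, so [](<>q & r) is false at z.
Satisfying worlds: {u, v, w, y, z}

u, v, w, y, z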